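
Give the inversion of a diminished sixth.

The rule of nine gives the new number: 9 − 6 = 3, so a sixth becomes a third.
Quality inverts too: diminished becomes augmented. That makes the inversion an augmented third.

A3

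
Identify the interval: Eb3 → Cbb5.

diminished thirteenth

E to C spans six letter names (E-F-G-A-B-C), plus an octave — that makes it a thirteenth of some quality.
The major thirteenth is 21 semitones; here we have 19, two semitones narrower: diminished.
(Equivalently, a compound diminished sixth: a diminished sixth plus an octave.)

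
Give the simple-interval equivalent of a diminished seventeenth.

Take out 2 octaves (14 from the number): 17 − 14 = 3.
So a diminished seventeenth is 2 octaves plus a diminished third. The quality is unchanged.

diminished third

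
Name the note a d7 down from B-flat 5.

C-sharp 5

Counting seven letter names down from B lands on C.
A diminished seventh is 9 semitones; 9 semitones down from Bb5 gives C#5.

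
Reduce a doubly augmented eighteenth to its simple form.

doubly augmented fourth

Take out 2 octaves (14 from the number): 18 − 14 = 4.
That makes a doubly augmented eighteenth a compound doubly augmented fourth — 2 octaves plus a doubly augmented fourth.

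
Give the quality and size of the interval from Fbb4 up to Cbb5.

F to C spans five letter names (F-G-A-B-C): a fifth.
Counting semitones, Fbb4→Cbb5 is 7, which is the perfect fifth.

P5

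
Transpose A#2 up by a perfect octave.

A#3

An octave keeps the letter name A, an octave up from A.
A perfect octave is 12 semitones; 12 semitones up from A#2 gives A#3.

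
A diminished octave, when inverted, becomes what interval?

A1

The rule of nine gives the new number: 9 − 8 = 1, so an octave becomes a unison.
Quality inverts too: diminished becomes augmented. That makes the inversion an augmented unison.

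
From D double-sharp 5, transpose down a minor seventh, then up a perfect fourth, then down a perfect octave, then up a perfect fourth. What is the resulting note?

A minor seventh down from D##5 is E##4.
Up a perfect fourth from E##4: A##4 (5 semitones up).
A##4 down a perfect octave → A##3 (12 semitones).
A##3 up a perfect fourth → D##4 (5 semitones).

D double-sharp 4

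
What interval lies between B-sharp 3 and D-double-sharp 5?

B to D spans three letter names (B-C-D), plus an octave, so the interval is some kind of tenth.
B#3 to D##5 is 16 semitones, matching the major tenth exactly, so the quality is major.
(Equivalently, a compound major third: a major third plus an octave.)

major 10th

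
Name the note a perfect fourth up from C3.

Four letter names up from C: F.
Moving 5 semitones up from C3 (the size of a perfect fourth) reaches F3.

F3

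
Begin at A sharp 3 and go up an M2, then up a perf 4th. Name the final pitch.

E sharp 4

A major second up from A#3 is B#3.
Up a perfect fourth from B#3: E#4 (5 semitones up).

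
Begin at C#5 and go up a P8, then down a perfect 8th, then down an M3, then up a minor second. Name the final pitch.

A perfect octave up from C#5 is C#6.
A perfect octave down from C#6 is C#5.
Down a major third from C#5: A4 (4 semitones down).
A minor second up from A4 is Bb4.

Bb4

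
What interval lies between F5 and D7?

major 13th

F to D spans six letter names (F-G-A-B-C-D), plus an octave — that makes it a thirteenth of some quality.
The major thirteenth spans 21 semitones, and F5 to D7 is exactly 21 semitones — so this is a major thirteenth.
(Equivalently, a compound major sixth: a major sixth plus an octave.)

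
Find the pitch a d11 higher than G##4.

The eleventh's letter: G up four letter names plus an octave → C.
Moving 16 semitones up from G##4 (the size of a diminished eleventh) reaches C#6.

C#6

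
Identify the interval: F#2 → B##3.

F to B spans four letter names (F-G-A-B), plus an octave, so the interval is some kind of eleventh.
F#2 to B##3 spans 19 semitones — two semitones wider than the perfect eleventh (17) — giving a doubly augmented eleventh.
(Equivalently, a compound doubly augmented fourth: a doubly augmented fourth plus an octave.)

doubly augmented eleventh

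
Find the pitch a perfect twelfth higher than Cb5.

Gb6

The twelfth's letter: C up five letter names plus an octave → G.
A perfect twelfth spans 19 semitones, so from Cb5 the target pitch is Gb6.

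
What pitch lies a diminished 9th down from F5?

E#4

Two letters down from F (plus an octave) reaches E.
A diminished ninth spans 12 semitones, so from F5 the target pitch is E#4.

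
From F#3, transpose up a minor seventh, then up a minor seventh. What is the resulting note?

Up a minor seventh from F#3: E4 (10 semitones up).
Up a minor seventh from E4: D5 (10 semitones up).

D5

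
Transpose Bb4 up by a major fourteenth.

The fourteenth's letter: B up seven letter names plus an octave → A.
A major fourteenth spans 23 semitones, so from Bb4 the target pitch is A6.

A6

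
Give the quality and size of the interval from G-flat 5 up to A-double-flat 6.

G to A spans two letter names (G-A), plus an octave — that makes it a ninth of some quality.
A major ninth would be 14 semitones, but Gb5 to Abb6 is 13 — one semitone narrower, making it a minor ninth.
(Equivalently, a compound minor second: a minor second plus an octave.)

minor ninth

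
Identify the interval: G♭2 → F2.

Descending from Gb2 to F2 is the same interval as ascending F2 to Gb2.
F to G spans two letter names (F-G), so the interval is some kind of second.
A major second would be 2 semitones, but F2 to Gb2 is 1 — one semitone narrower, making it a minor second.

m2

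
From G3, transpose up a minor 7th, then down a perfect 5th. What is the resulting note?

Bb3

Up a minor seventh from G3: F4 (10 semitones up).
A perfect fifth down from F4 is Bb3.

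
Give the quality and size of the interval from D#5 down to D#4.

perfect octave

Descending from D#5 to D#4 is the same interval as ascending D#4 to D#5.
D to D is the same letter name, plus an octave: an octave.
D#4 to D#5 is 12 semitones, matching the perfect octave exactly, so the quality is perfect.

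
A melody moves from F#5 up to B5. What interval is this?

perfect fourth

F to B spans four letter names (F-G-A-B): a fourth.
F#5 to B5 is 5 semitones, matching the perfect fourth exactly, so the quality is perfect.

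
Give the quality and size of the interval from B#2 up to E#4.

perfect eleventh

B to E spans four letter names (B-C-D-E), plus an octave, so the interval is some kind of eleventh.
The perfect eleventh spans 17 semitones, and B#2 to E#4 is exactly 17 semitones — so this is a perfect eleventh.
(Equivalently, a compound perfect fourth: a perfect fourth plus an octave.)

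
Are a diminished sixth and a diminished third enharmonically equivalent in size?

No

7 semitones (diminished sixth) vs 2 semitones (diminished third): not equal.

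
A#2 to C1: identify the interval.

Descending from A#2 to C1 is the same interval as ascending C1 to A#2.
C to A spans six letter names (C-D-E-F-G-A), plus an octave: a thirteenth.
A major thirteenth would be 21 semitones; C1 to A#2 is 22, one semitone wider, so the interval is augmented.
(Equivalently, a compound augmented sixth: an augmented sixth plus an octave.)

A13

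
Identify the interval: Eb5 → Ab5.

E to A spans four letter names (E-F-G-A) — that makes it a fourth of some quality.
Eb5 to Ab5 is 5 semitones, matching the perfect fourth exactly, so the quality is perfect.

perfect fourth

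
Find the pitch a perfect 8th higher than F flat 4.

For an octave the letter name doesn't change: still F, an octave up.
A perfect octave spans 12 semitones, so from Fb4 the target pitch is Fb5.

F flat 5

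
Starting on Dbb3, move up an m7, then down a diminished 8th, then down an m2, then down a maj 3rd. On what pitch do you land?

Dbb3 up a minor seventh → Cbb4 (10 semitones).
Down a diminished octave from Cbb4: Cb3 (11 semitones down).
Down a minor second from Cb3: Bb2 (1 semitone down).
Down a major third from Bb2: Gb2 (4 semitones down).

Gb2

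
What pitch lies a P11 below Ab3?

Eb2

Four letters down from A (plus an octave) reaches E.
Moving 17 semitones down from Ab3 (the size of a perfect eleventh) reaches Eb2.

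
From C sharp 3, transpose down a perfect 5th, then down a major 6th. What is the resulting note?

A 1

C#3 down a perfect fifth → F#2 (7 semitones).
A major sixth down from F#2 is A1.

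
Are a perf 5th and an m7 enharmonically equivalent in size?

No

7 semitones (perfect fifth) vs 10 semitones (minor seventh): not equal.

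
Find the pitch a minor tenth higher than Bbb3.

The tenth's letter: B up three letter names plus an octave → D.
Moving 15 semitones up from Bbb3 (the size of a minor tenth) reaches Dbb5.

Dbb5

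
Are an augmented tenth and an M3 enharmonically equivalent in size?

An augmented tenth is 17 semitones but a major third is 4 semitones — different sizes.

No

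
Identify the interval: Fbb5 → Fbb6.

perfect octave

F to F is the same letter name, plus an octave, so the interval is some kind of octave.
The perfect octave spans 12 semitones, and Fbb5 to Fbb6 is exactly 12 semitones — so this is a perfect octave.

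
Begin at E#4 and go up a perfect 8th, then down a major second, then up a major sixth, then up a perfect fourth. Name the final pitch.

E#6

A perfect octave up from E#4 is E#5.
Down a major second from E#5: D#5 (2 semitones down).
A major sixth up from D#5 is B#5.
Up a perfect fourth from B#5: E#6 (5 semitones up).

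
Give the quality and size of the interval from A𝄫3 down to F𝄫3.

major 3rd

Descending from Abb3 to Fbb3 is the same interval as ascending Fbb3 to Abb3.
F to A spans three letter names (F-G-A), so the interval is some kind of third.
Counting semitones, Fbb3→Abb3 is 4, which is the major third.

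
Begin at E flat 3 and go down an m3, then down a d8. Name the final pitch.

A minor third down from Eb3 is C3.
Down a diminished octave from C3: C#2 (11 semitones down).

C sharp 2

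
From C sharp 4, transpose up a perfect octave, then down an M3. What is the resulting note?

A 4

Up a perfect octave from C#4: C#5 (12 semitones up).
C#5 down a major third → A4 (4 semitones).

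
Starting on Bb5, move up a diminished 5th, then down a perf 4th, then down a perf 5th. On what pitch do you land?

Fb5

A diminished fifth up from Bb5 is Fb6.
Down a perfect fourth from Fb6: Cb6 (5 semitones down).
A perfect fifth down from Cb6 is Fb5.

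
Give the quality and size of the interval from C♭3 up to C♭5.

C to C is the same letter name, plus 2 octaves — that makes it a fifteenth of some quality.
The perfect fifteenth spans 24 semitones, and Cb3 to Cb5 is exactly 24 semitones — so this is a perfect fifteenth.
(Equivalently, a compound perfect octave: a perfect octave plus an octave.)

perfect fifteenth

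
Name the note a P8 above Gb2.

Gb3

An octave keeps the letter name G, an octave up from G.
A perfect octave spans 12 semitones, so from Gb2 the target pitch is Gb3.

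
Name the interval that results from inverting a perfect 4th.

perfect 5th

Inverted interval numbers add to nine, so a fourth pairs with a fifth (4 + 5 = 9).
Quality inverts too: perfect stays perfect. That makes the inversion a perfect fifth.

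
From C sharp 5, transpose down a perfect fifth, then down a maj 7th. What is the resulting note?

A perfect fifth down from C#5 is F#4.
F#4 down a major seventh → G3 (11 semitones).

G 3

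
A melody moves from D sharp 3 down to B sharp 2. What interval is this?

Descending from D#3 to B#2 is the same interval as ascending B#2 to D#3.
B to D spans three letter names (B-C-D), so the interval is some kind of third.
B#2 to D#3 is 3 semitones, a half step short of the major third (4), so this is minor.

minor 3rd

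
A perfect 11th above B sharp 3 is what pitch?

The eleventh's letter: B up four letter names plus an octave → E.
A perfect eleventh spans 17 semitones, so from B#3 the target pitch is E#5.

E sharp 5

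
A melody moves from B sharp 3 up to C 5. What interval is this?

diminished ninth

B to C spans two letter names (B-C), plus an octave: a ninth.
A major ninth would be 14 semitones; B#3 to C5 is 12, two semitones narrower, so the interval is diminished.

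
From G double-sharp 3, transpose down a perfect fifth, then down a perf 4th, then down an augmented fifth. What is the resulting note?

G##3 down a perfect fifth → C##3 (7 semitones).
C##3 down a perfect fourth → G##2 (5 semitones).
An augmented fifth down from G##2 is C#2.

C sharp 2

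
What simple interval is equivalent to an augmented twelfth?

Subtracting seven from the interval number removes an octave: 12 − 7 = 5.
That makes an augmented twelfth a compound augmented fifth — an octave plus an augmented fifth.

augmented fifth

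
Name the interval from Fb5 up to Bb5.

augmented 4th

F to B spans four letter names (F-G-A-B), so the interval is some kind of fourth.
The perfect fourth is 5 semitones; here we have 6, one semitone wider: augmented.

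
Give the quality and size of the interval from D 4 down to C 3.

Descending from D4 to C3 is the same interval as ascending C3 to D4.
C to D spans two letter names (C-D), plus an octave: a ninth.
The major ninth spans 14 semitones, and C3 to D4 is exactly 14 semitones — so this is a major ninth.
(Equivalently, a compound major second: a major second plus an octave.)

major ninth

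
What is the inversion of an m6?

The rule of nine gives the new number: 9 − 6 = 3, so a sixth becomes a third.
The quality also flips — minor becomes major — giving a major third.

major 3rd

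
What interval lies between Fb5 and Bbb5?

F to B spans four letter names (F-G-A-B) — that makes it a fourth of some quality.
Fb5 to Bbb5 is 5 semitones, matching the perfect fourth exactly, so the quality is perfect.

perfect fourth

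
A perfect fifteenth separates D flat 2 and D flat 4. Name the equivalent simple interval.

Each octave removed subtracts seven from the number: 15 − 7 = 8.
Quality carries through unchanged, so the simple form is a perfect octave.

perfect octave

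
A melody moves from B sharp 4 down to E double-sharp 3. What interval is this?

Descending from B#4 to E##3 is the same interval as ascending E##3 to B#4.
E to B spans five letter names (E-F-G-A-B), plus an octave: a twelfth.
E##3 to B#4 spans 18 semitones — one semitone narrower than the perfect twelfth (19) — giving a diminished twelfth.
(Equivalently, a compound diminished fifth: a diminished fifth plus an octave.)

d12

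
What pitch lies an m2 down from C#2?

Counting two letter names down from C lands on B.
A minor second spans 1 semitone, so from C#2 the target pitch is B#1.

B#1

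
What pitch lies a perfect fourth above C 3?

F 3

The fourth takes the letter from C up to F.
Moving 5 semitones up from C3 (the size of a perfect fourth) reaches F3.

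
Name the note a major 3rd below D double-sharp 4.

Counting three letter names down from D lands on B.
Moving 4 semitones down from D##4 (the size of a major third) reaches B#3.

B sharp 3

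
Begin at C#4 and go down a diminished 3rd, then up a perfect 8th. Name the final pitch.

C#4 down a diminished third → A##3 (2 semitones).
A##3 up a perfect octave → A##4 (12 semitones).

A##4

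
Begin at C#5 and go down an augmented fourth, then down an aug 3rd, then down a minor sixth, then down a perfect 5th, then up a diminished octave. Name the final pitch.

Cbb4

An augmented fourth down from C#5 is G4.
Down an augmented third from G4: Ebb4 (5 semitones down).
Down a minor sixth from Ebb4: Gb3 (8 semitones down).
Gb3 down a perfect fifth → Cb3 (7 semitones).
A diminished octave up from Cb3 is Cbb4.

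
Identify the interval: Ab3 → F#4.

augmented 6th

A to F spans six letter names (A-B-C-D-E-F): a sixth.
Ab3 to F#4 spans 10 semitones — one semitone wider than the major sixth (9) — giving an augmented sixth.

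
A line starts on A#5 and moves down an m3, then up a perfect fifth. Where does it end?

C##6

A minor third down from A#5 is F##5.
A perfect fifth up from F##5 is C##6.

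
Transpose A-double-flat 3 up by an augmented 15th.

A fifteenth keeps the letter name A, two octaves up from A.
An augmented fifteenth is 25 semitones; 25 semitones up from Abb3 gives Ab5.

A-flat 5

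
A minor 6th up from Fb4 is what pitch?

Dbb5

Six letter names up from F: D.
Moving 8 semitones up from Fb4 (the size of a minor sixth) reaches Dbb5.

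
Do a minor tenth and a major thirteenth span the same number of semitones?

No

A minor tenth spans 15 semitones; a major thirteenth spans 21 semitones. They differ by 6.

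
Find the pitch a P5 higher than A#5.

Counting five letter names up from A lands on E.
A perfect fifth spans 7 semitones, so from A#5 the target pitch is E#6.

E#6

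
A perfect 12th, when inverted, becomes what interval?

P4

First reduce the compound perfect twelfth to its simple form, a perfect fifth.
Interval numbers invert to sum to nine: 5 + 4 = 9, so a fifth inverts to a fourth.
Quality inverts too: perfect stays perfect. That makes the inversion a perfect fourth.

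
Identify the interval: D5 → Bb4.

major third

Descending from D5 to Bb4 is the same interval as ascending Bb4 to D5.
B to D spans three letter names (B-C-D): a third.
Bb4 to D5 is 4 semitones, matching the major third exactly, so the quality is major.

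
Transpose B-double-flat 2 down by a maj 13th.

D-double-flat 1

Counting six letter names plus an octave down from B lands on D.
A major thirteenth spans 21 semitones, so from Bbb2 the target pitch is Dbb1.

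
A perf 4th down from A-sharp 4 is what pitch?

Counting four letter names down from A lands on E.
A perfect fourth is 5 semitones; 5 semitones down from A#4 gives E#4.

E-sharp 4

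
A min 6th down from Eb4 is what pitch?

Six letter names down from E: G.
Moving 8 semitones down from Eb4 (the size of a minor sixth) reaches G3.

G3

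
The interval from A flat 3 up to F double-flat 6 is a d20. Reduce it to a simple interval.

Take out 2 octaves (14 from the number): 20 − 14 = 6.
So a diminished twentieth is 2 octaves plus a diminished sixth. The quality is unchanged.

diminished sixth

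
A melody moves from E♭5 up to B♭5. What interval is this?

P5

E to B spans five letter names (E-F-G-A-B) — that makes it a fifth of some quality.
The perfect fifth spans 7 semitones, and Eb5 to Bb5 is exactly 7 semitones — so this is a perfect fifth.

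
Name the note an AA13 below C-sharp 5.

The thirteenth's letter: C down six letter names plus an octave → E.
A doubly augmented thirteenth is 23 semitones; 23 semitones down from C#5 gives Ebb3.

E-double-flat 3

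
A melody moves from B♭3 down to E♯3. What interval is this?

dd5

Descending from Bb3 to E#3 is the same interval as ascending E#3 to Bb3.
E to B spans five letter names (E-F-G-A-B): a fifth.
The perfect fifth is 7 semitones; here we have 5, two semitones narrower: doubly diminished.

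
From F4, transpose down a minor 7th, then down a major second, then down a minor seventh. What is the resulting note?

F4 down a minor seventh → G3 (10 semitones).
G3 down a major second → F3 (2 semitones).
A minor seventh down from F3 is G2.

G2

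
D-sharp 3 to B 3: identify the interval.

D to B spans six letter names (D-E-F-G-A-B), so the interval is some kind of sixth.
A major sixth would be 9 semitones, but D#3 to B3 is 8 — one semitone narrower, making it a minor sixth.

minor sixth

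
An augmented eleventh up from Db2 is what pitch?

G3

Counting four letter names plus an octave up from D lands on G.
An augmented eleventh spans 18 semitones, so from Db2 the target pitch is G3.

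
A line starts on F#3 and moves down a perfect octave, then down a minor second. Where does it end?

E#2

A perfect octave down from F#3 is F#2.
Down a minor second from F#2: E#2 (1 semitone down).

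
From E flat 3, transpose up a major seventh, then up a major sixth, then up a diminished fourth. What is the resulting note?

Up a major seventh from Eb3: D4 (11 semitones up).
Up a major sixth from D4: B4 (9 semitones up).
Up a diminished fourth from B4: Eb5 (4 semitones up).

E flat 5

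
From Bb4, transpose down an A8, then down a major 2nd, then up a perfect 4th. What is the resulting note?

Dbb4

Bb4 down an augmented octave → Bbb3 (13 semitones).
Bbb3 down a major second → Abb3 (2 semitones).
A perfect fourth up from Abb3 is Dbb4.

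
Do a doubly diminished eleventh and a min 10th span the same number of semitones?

Both span 15 semitones: a doubly diminished eleventh and a minor tenth are the same chromatic distance.

Yes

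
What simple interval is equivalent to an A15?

A8

Subtracting seven from the interval number removes an octave: 15 − 7 = 8.
Quality carries through unchanged, so the simple form is an augmented octave.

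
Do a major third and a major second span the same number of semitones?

4 semitones (major third) vs 2 semitones (major second): not equal.

No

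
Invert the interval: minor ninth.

First reduce the compound minor ninth to its simple form, a minor second.
The rule of nine gives the new number: 9 − 2 = 7, so a second becomes a seventh.
Quality inverts too: minor becomes major. That makes the inversion a major seventh.

major seventh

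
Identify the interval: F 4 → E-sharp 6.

F to E spans seven letter names (F-G-A-B-C-D-E), plus an octave — that makes it a fourteenth of some quality.
F4 to E#6 spans 24 semitones — one semitone wider than the major fourteenth (23) — giving an augmented fourteenth.
(Equivalently, a compound augmented seventh: an augmented seventh plus an octave.)

augmented fourteenth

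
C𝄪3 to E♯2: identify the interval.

M6

Descending from C##3 to E#2 is the same interval as ascending E#2 to C##3.
E to C spans six letter names (E-F-G-A-B-C): a sixth.
The major sixth spans 9 semitones, and E#2 to C##3 is exactly 9 semitones — so this is a major sixth.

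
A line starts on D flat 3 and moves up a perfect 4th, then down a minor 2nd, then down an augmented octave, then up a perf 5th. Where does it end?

Up a perfect fourth from Db3: Gb3 (5 semitones up).
Down a minor second from Gb3: F3 (1 semitone down).
F3 down an augmented octave → Fb2 (13 semitones).
Up a perfect fifth from Fb2: Cb3 (7 semitones up).

C flat 3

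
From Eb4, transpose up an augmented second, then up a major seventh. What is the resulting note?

E#5

An augmented second up from Eb4 is F#4.
F#4 up a major seventh → E#5 (11 semitones).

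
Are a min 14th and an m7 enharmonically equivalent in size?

No

A minor fourteenth spans 22 semitones; a minor seventh spans 10 semitones. They differ by 12.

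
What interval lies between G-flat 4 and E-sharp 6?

G to E spans six letter names (G-A-B-C-D-E), plus an octave, so the interval is some kind of thirteenth.
The major thirteenth is 21 semitones; here we have 23, two semitones wider: doubly augmented.
(Equivalently, a compound doubly augmented sixth: a doubly augmented sixth plus an octave.)

doubly augmented 13th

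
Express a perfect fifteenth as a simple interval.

perfect 8th

Each octave removed subtracts seven from the number: 15 − 7 = 8.
So a perfect fifteenth is an octave plus a perfect octave. The quality is unchanged.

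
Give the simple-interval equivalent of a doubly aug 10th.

Take out an octave (7 from the number): 10 − 7 = 3.
Quality carries through unchanged, so the simple form is a doubly augmented third.

AA3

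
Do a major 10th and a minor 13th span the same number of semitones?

No

16 semitones (major tenth) vs 20 semitones (minor thirteenth): not equal.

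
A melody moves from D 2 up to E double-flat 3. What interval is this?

D to E spans two letter names (D-E), plus an octave: a ninth.
The major ninth is 14 semitones; here we have 12, two semitones narrower: diminished.

diminished ninth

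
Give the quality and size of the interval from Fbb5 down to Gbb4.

Descending from Fbb5 to Gbb4 is the same interval as ascending Gbb4 to Fbb5.
G to F spans seven letter names (G-A-B-C-D-E-F), so the interval is some kind of seventh.
A major seventh would be 11 semitones, but Gbb4 to Fbb5 is 10 — one semitone narrower, making it a minor seventh.

minor seventh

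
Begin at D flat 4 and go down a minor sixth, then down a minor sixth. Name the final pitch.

A minor sixth down from Db4 is F3.
F3 down a minor sixth → A2 (8 semitones).

A 2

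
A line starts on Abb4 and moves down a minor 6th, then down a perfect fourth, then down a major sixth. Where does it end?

Down a minor sixth from Abb4: Cb4 (8 semitones down).
A perfect fourth down from Cb4 is Gb3.
Down a major sixth from Gb3: Bbb2 (9 semitones down).

Bbb2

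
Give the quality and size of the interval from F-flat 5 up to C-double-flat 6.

F to C spans five letter names (F-G-A-B-C), so the interval is some kind of fifth.
A perfect fifth would be 7 semitones; Fb5 to Cbb6 is 6, one semitone narrower, so the interval is diminished.

d5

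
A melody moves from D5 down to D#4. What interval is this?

diminished octave

Descending from D5 to D#4 is the same interval as ascending D#4 to D5.
D to D is the same letter name, plus an octave, so the interval is some kind of octave.
D#4 to D5 spans 11 semitones — one semitone narrower than the perfect octave (12) — giving a diminished octave.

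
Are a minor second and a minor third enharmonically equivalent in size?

1 semitone (minor second) vs 3 semitones (minor third): not equal.

No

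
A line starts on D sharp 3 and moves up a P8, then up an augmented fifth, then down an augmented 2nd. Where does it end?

G sharp 4

A perfect octave up from D#3 is D#4.
Up an augmented fifth from D#4: A##4 (8 semitones up).
Down an augmented second from A##4: G#4 (3 semitones down).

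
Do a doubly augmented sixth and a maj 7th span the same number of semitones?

Yes

A doubly augmented sixth spans 11 semitones, and a major seventh also spans 11 semitones — they're enharmonic.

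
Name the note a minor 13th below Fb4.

Ab2

Counting six letter names plus an octave down from F lands on A.
A minor thirteenth is 20 semitones; 20 semitones down from Fb4 gives Ab2.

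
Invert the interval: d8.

A1

Inverted interval numbers add to nine, so an octave pairs with a unison (8 + 1 = 9).
And diminished becomes augmented under inversion, so we get an augmented unison.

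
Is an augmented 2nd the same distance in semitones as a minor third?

An augmented second spans 3 semitones, and a minor third also spans 3 semitones — they're enharmonic.

Yes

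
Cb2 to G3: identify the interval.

C to G spans five letter names (C-D-E-F-G), plus an octave: a twelfth.
Cb2 to G3 spans 20 semitones — one semitone wider than the perfect twelfth (19) — giving an augmented twelfth.
(Equivalently, a compound augmented fifth: an augmented fifth plus an octave.)

A12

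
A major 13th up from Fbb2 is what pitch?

Dbb4

Six letters up from F (plus an octave) reaches D.
A major thirteenth is 21 semitones; 21 semitones up from Fbb2 gives Dbb4.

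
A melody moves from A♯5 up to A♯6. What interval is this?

perfect octave

A to A is the same letter name, plus an octave: an octave.
The perfect octave spans 12 semitones, and A#5 to A#6 is exactly 12 semitones — so this is a perfect octave.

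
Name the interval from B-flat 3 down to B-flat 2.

P8

Descending from Bb3 to Bb2 is the same interval as ascending Bb2 to Bb3.
B to B is the same letter name, plus an octave — that makes it an octave of some quality.
The perfect octave spans 12 semitones, and Bb2 to Bb3 is exactly 12 semitones — so this is a perfect octave.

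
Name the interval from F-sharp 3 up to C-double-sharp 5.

F to C spans five letter names (F-G-A-B-C), plus an octave, so the interval is some kind of twelfth.
A perfect twelfth would be 19 semitones; F#3 to C##5 is 20, one semitone wider, so the interval is augmented.
(Equivalently, a compound augmented fifth: an augmented fifth plus an octave.)

A12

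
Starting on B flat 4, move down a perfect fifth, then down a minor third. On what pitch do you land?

C 4

Down a perfect fifth from Bb4: Eb4 (7 semitones down).
A minor third down from Eb4 is C4.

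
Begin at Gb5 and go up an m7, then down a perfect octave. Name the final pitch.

Gb5 up a minor seventh → Fb6 (10 semitones).
Down a perfect octave from Fb6: Fb5 (12 semitones down).

Fb5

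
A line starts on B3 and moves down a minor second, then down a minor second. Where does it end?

G##3

A minor second down from B3 is A#3.
Down a minor second from A#3: G##3 (1 semitone down).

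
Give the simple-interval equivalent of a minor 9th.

Take out an octave (7 from the number): 9 − 7 = 2.
That makes a minor ninth a compound minor second — an octave plus a minor second.

m2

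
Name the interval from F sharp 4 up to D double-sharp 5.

F to D spans six letter names (F-G-A-B-C-D), so the interval is some kind of sixth.
The major sixth is 9 semitones; here we have 10, one semitone wider: augmented.

augmented sixth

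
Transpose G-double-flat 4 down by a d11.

D-flat 3

Four letters down from G (plus an octave) reaches D.
A diminished eleventh is 16 semitones; 16 semitones down from Gbb4 gives Db3.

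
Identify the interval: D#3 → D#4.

perfect octave

D to D is the same letter name, plus an octave — that makes it an octave of some quality.
The perfect octave spans 12 semitones, and D#3 to D#4 is exactly 12 semitones — so this is a perfect octave.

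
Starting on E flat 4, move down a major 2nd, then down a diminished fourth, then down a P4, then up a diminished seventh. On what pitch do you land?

D flat 4

Down a major second from Eb4: Db4 (2 semitones down).
A diminished fourth down from Db4 is A3.
A3 down a perfect fourth → E3 (5 semitones).
E3 up a diminished seventh → Db4 (9 semitones).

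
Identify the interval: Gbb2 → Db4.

G to D spans five letter names (G-A-B-C-D), plus an octave: a twelfth.
A perfect twelfth would be 19 semitones; Gbb2 to Db4 is 20, one semitone wider, so the interval is augmented.
(Equivalently, a compound augmented fifth: an augmented fifth plus an octave.)

A12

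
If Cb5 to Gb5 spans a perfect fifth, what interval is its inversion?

P4

The rule of nine gives the new number: 9 − 5 = 4, so a fifth becomes a fourth.
And perfect stays perfect under inversion, so we get a perfect fourth.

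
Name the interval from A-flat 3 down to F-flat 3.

major 3rd

Descending from Ab3 to Fb3 is the same interval as ascending Fb3 to Ab3.
F to A spans three letter names (F-G-A), so the interval is some kind of third.
Fb3 to Ab3 is 4 semitones, matching the major third exactly, so the quality is major.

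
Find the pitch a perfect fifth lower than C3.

F2

Five letter names down from C: F.
Moving 7 semitones down from C3 (the size of a perfect fifth) reaches F2.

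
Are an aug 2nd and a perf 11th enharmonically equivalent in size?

An augmented second spans 3 semitones; a perfect eleventh spans 17 semitones. They differ by 14.

No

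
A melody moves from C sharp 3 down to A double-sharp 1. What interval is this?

Descending from C#3 to A##1 is the same interval as ascending A##1 to C#3.
A to C spans three letter names (A-B-C), plus an octave: a tenth.
A major tenth would be 16 semitones; A##1 to C#3 is 14, two semitones narrower, so the interval is diminished.
(Equivalently, a compound diminished third: a diminished third plus an octave.)

diminished 10th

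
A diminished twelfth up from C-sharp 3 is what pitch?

G 4

Counting five letter names plus an octave up from C lands on G.
Moving 18 semitones up from C#3 (the size of a diminished twelfth) reaches G4.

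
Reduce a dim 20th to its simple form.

Each octave removed subtracts seven from the number: 20 − 14 = 6.
So a diminished twentieth is 2 octaves plus a diminished sixth. The quality is unchanged.

diminished 6th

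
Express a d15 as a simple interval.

diminished octave

Each octave removed subtracts seven from the number: 15 − 7 = 8.
That makes a diminished fifteenth a compound diminished octave — an octave plus a diminished octave.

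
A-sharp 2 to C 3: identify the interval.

A to C spans three letter names (A-B-C) — that makes it a third of some quality.
A major third would be 4 semitones; A#2 to C3 is 2, two semitones narrower, so the interval is diminished.

diminished third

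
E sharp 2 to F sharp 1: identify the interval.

Descending from E#2 to F#1 is the same interval as ascending F#1 to E#2.
F to E spans seven letter names (F-G-A-B-C-D-E), so the interval is some kind of seventh.
F#1 to E#2 is 11 semitones, matching the major seventh exactly, so the quality is major.

M7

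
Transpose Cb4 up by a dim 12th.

Gbb5

Counting five letter names plus an octave up from C lands on G.
A diminished twelfth is 18 semitones; 18 semitones up from Cb4 gives Gbb5.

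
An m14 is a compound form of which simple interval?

minor 7th

Take out an octave (7 from the number): 14 − 7 = 7.
Quality carries through unchanged, so the simple form is a minor seventh.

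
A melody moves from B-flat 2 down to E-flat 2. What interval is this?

perfect 5th

Descending from Bb2 to Eb2 is the same interval as ascending Eb2 to Bb2.
E to B spans five letter names (E-F-G-A-B): a fifth.
Counting semitones, Eb2→Bb2 is 7, which is the perfect fifth.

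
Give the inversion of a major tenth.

m6

First reduce the compound major tenth to its simple form, a major third.
Inverted interval numbers add to nine, so a third pairs with a sixth (3 + 6 = 9).
And major becomes minor under inversion, so we get a minor sixth.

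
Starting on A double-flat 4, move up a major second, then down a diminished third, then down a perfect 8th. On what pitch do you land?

Abb4 up a major second → Bbb4 (2 semitones).
Bbb4 down a diminished third → G4 (2 semitones).
G4 down a perfect octave → G3 (12 semitones).

G 3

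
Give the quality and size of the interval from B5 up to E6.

B to E spans four letter names (B-C-D-E) — that makes it a fourth of some quality.
Counting semitones, B5→E6 is 5, which is the perfect fourth.

perfect fourth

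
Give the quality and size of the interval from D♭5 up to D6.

D to D is the same letter name, plus an octave, so the interval is some kind of octave.
The perfect octave is 12 semitones; here we have 13, one semitone wider: augmented.

augmented 8th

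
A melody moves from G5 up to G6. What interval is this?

G to G is the same letter name, plus an octave, so the interval is some kind of octave.
The perfect octave spans 12 semitones, and G5 to G6 is exactly 12 semitones — so this is a perfect octave.

perfect octave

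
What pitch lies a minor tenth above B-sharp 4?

The tenth's letter: B up three letter names plus an octave → D.
A minor tenth is 15 semitones; 15 semitones up from B#4 gives D#6.

D-sharp 6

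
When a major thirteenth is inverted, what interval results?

minor 3rd

First reduce the compound major thirteenth to its simple form, a major sixth.
Inverted interval numbers add to nine, so a sixth pairs with a third (6 + 3 = 9).
The quality also flips — major becomes minor — giving a minor third.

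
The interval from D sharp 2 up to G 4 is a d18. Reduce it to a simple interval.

diminished 4th

Subtracting seven from the interval number removes an octave: 18 − 14 = 4.
That makes a diminished eighteenth a compound diminished fourth — 2 octaves plus a diminished fourth.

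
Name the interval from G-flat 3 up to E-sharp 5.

G to E spans six letter names (G-A-B-C-D-E), plus an octave: a thirteenth.
A major thirteenth would be 21 semitones; Gb3 to E#5 is 23, two semitones wider, so the interval is doubly augmented.
(Equivalently, a compound doubly augmented sixth: a doubly augmented sixth plus an octave.)

doubly augmented thirteenth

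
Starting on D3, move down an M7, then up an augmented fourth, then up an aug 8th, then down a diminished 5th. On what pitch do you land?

A major seventh down from D3 is Eb2.
Eb2 up an augmented fourth → A2 (6 semitones).
A2 up an augmented octave → A#3 (13 semitones).
A#3 down a diminished fifth → D##3 (6 semitones).

D##3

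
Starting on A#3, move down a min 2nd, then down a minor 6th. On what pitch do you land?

B##2

A minor second down from A#3 is G##3.
A minor sixth down from G##3 is B##2.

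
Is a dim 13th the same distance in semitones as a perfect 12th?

A diminished thirteenth spans 19 semitones, and a perfect twelfth also spans 19 semitones — they're enharmonic.

Yes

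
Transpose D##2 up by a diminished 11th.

Counting four letter names plus an octave up from D lands on G.
A diminished eleventh is 16 semitones; 16 semitones up from D##2 gives G#3.

G#3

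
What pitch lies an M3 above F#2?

Three letter names up from F: A.
Moving 4 semitones up from F#2 (the size of a major third) reaches A#2.

A#2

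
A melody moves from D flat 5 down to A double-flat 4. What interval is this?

Descending from Db5 to Abb4 is the same interval as ascending Abb4 to Db5.
A to D spans four letter names (A-B-C-D), so the interval is some kind of fourth.
Abb4 to Db5 spans 6 semitones — one semitone wider than the perfect fourth (5) — giving an augmented fourth.

A4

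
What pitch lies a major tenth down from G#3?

E2

Three letters down from G (plus an octave) reaches E.
Moving 16 semitones down from G#3 (the size of a major tenth) reaches E2.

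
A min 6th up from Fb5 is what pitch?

The sixth takes the letter from F up to D.
Moving 8 semitones up from Fb5 (the size of a minor sixth) reaches Dbb6.

Dbb6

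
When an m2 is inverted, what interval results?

M7

Inverted interval numbers add to nine, so a second pairs with a seventh (2 + 7 = 9).
Quality inverts too: minor becomes major. That makes the inversion a major seventh.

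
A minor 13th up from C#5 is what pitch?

The thirteenth's letter: C up six letter names plus an octave → A.
Moving 20 semitones up from C#5 (the size of a minor thirteenth) reaches A6.

A6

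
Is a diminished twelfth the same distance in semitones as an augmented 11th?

Yes

Both span 18 semitones: a diminished twelfth and an augmented eleventh are the same chromatic distance.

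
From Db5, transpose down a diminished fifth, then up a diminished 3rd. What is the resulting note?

Bbb4

Db5 down a diminished fifth → G4 (6 semitones).
A diminished third up from G4 is Bbb4.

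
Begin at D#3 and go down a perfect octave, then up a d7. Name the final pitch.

Down a perfect octave from D#3: D#2 (12 semitones down).
D#2 up a diminished seventh → C3 (9 semitones).

C3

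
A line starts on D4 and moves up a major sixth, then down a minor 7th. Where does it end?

C#4

D4 up a major sixth → B4 (9 semitones).
A minor seventh down from B4 is C#4.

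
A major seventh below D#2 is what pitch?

E1

The seventh takes the letter from D down to E.
A major seventh spans 11 semitones, so from D#2 the target pitch is E1.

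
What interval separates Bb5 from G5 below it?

Descending from Bb5 to G5 is the same interval as ascending G5 to Bb5.
G to B spans three letter names (G-A-B): a third.
G5 to Bb5 is 3 semitones, a half step short of the major third (4), so this is minor.

minor third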